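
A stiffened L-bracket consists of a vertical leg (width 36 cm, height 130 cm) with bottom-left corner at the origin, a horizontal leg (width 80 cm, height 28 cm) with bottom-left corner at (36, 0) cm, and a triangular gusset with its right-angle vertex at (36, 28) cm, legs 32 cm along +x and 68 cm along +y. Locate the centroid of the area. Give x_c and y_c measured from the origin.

x_c = 38.12 cm, y_c = 48.79 cm

Part | A | x̄ᵢ | ȳᵢ | A·x̄ᵢ | A·ȳᵢ
vertical leg | 4680.00 | 18.00 | 65.00 | 84240.00 | 304200.00
horizontal leg | 2240.00 | 76.00 | 14.00 | 170240.00 | 31360.00
gusset | 1088.00 | 46.67 | 50.67 | 50773.33 | 55125.33
Σ | 8008.00 |  |  | 305253.33 | 390685.33
x_c = 305253.33 / 8008.00 = 38.12 cm
y_c = 390685.33 / 8008.00 = 48.79 cm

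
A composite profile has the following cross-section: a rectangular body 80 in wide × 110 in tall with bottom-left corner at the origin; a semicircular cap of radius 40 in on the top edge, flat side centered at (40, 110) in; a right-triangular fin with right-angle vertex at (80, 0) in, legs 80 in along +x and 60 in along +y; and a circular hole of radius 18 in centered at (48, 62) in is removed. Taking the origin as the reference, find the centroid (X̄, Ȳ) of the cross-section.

X̄ = 51.96 in, Ȳ = 62.07 in

Part | A | x̄ᵢ | ȳᵢ | A·x̄ᵢ | A·ȳᵢ
rectangular body | 8800.00 | 40.00 | 55.00 | 352000.00 | 484000.00
semicircular top | 2513.27 | 40.00 | 126.98 | 100530.96 | 319126.82
triangular fin | 2400.00 | 106.67 | 20.00 | 256000.00 | 48000.00
hole | -1017.88 | 48.00 | 62.00 | -48858.05 | -63108.31
Σ | 12695.40 |  |  | 659672.92 | 788018.51
X̄ = 659672.92 / 12695.40 = 51.96 in
Ȳ = 788018.51 / 12695.40 = 62.07 in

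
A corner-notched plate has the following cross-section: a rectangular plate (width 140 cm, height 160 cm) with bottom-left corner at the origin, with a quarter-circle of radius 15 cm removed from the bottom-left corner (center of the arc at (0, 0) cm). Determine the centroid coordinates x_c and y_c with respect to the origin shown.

plate: A = 140 × 160 = 22400.00, centroid at (70.00, 80.00).
removed quarter-circle: A = −¼π·15² = -176.71, centroid at (6.37, 6.37).
ΣA = 22223.29 cm²
ΣAx_c = (22400.00)(70.00) + (-176.71)(6.37) = 1566875.00 cm³
ΣAy_c = (22400.00)(80.00) + (-176.71)(6.37) = 1790875.00 cm³
x_c = 1566875.00 / 22223.29 = 70.51 cm
y_c = 1790875.00 / 22223.29 = 80.59 cm

x_c = 70.51 cm, y_c = 80.59 cm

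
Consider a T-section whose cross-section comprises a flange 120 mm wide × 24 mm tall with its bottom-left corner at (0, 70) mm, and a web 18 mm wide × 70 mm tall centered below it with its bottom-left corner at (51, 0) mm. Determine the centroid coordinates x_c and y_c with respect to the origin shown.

x_c = 60.00 mm, y_c = 67.70 mm

web: A = 18 × 70 = 1260.00, centroid at (60.00, 35.00).
flange: A = 120 × 24 = 2880.00, centroid at (60.00, 82.00).
ΣA = 4140.00 mm², ΣAx_c = 248400.00 mm³, ΣAy_c = 280260.00 mm³.
x_c = 248400.00/4140.00 = 60.00 mm; y_c = 280260.00/4140.00 = 67.70 mm.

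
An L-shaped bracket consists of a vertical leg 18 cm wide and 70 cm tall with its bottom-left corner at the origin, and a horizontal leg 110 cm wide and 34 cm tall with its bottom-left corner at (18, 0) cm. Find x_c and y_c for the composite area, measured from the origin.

Part | A | x̄ᵢ | ȳᵢ | A·x̄ᵢ | A·ȳᵢ
vertical leg | 1260.00 | 9.00 | 35.00 | 11340.00 | 44100.00
horizontal leg | 3740.00 | 73.00 | 17.00 | 273020.00 | 63580.00
Σ | 5000.00 |  |  | 284360.00 | 107680.00
x_c = 284360.00 / 5000.00 = 56.87 cm
y_c = 107680.00 / 5000.00 = 21.54 cm

x_c = 56.87 cm, y_c = 21.54 cm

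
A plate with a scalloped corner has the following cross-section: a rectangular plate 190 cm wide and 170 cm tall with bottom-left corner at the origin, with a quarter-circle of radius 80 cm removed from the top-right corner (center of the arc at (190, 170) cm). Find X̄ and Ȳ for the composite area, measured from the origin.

X̄ = 83.75 cm, Ȳ = 75.59 cm

plate: A = 190 × 170 = 32300.00, centroid at (95.00, 85.00).
removed quarter-circle: A = −¼π·80² = -5026.55, centroid at (156.05, 136.05).
ΣA = 27273.45 cm², ΣAX̄ = 2284122.50 cm³, ΣAȲ = 2061653.46 cm³.
X̄ = 2284122.50/27273.45 = 83.75 cm; Ȳ = 2061653.46/27273.45 = 75.59 cm.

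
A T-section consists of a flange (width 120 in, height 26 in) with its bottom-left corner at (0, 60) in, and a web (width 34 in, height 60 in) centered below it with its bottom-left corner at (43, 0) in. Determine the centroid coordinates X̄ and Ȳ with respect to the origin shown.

web: A = 34 × 60 = 2040.00, centroid at (60.00, 30.00).
flange: A = 120 × 26 = 3120.00, centroid at (60.00, 73.00).
ΣA = 5160.00 in²
ΣAX̄ = (2040.00)(60.00) + (3120.00)(60.00) = 309600.00 in³
ΣAȲ = (2040.00)(30.00) + (3120.00)(73.00) = 288960.00 in³
X̄ = 309600.00 / 5160.00 = 60.00 in
Ȳ = 288960.00 / 5160.00 = 56.00 in

X̄ = 60.00 in, Ȳ = 56.00 in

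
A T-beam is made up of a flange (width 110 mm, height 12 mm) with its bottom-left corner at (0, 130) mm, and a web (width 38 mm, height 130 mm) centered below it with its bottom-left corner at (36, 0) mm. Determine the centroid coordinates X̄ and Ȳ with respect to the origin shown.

web: A = 38 × 130 = 4940.00, centroid at (55.00, 65.00).
flange: A = 110 × 12 = 1320.00, centroid at (55.00, 136.00).
ΣA = 6260.00 mm²
ΣAX̄ = (4940.00)(55.00) + (1320.00)(55.00) = 344300.00 mm³
ΣAȲ = (4940.00)(65.00) + (1320.00)(136.00) = 500620.00 mm³
X̄ = 344300.00 / 6260.00 = 55.00 mm
Ȳ = 500620.00 / 6260.00 = 79.97 mm

X̄ = 55.00 mm, Ȳ = 79.97 mm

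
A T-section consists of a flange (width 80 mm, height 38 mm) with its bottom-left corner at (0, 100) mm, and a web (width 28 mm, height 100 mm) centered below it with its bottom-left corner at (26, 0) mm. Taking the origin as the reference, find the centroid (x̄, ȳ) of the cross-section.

x̄ = 40.00 mm, ȳ = 85.92 mm

Part | A | x̄ᵢ | ȳᵢ | A·x̄ᵢ | A·ȳᵢ
web | 2800.00 | 40.00 | 50.00 | 112000.00 | 140000.00
flange | 3040.00 | 40.00 | 119.00 | 121600.00 | 361760.00
Σ | 5840.00 |  |  | 233600.00 | 501760.00
x̄ = 233600.00 / 5840.00 = 40.00 mm
ȳ = 501760.00 / 5840.00 = 85.92 mm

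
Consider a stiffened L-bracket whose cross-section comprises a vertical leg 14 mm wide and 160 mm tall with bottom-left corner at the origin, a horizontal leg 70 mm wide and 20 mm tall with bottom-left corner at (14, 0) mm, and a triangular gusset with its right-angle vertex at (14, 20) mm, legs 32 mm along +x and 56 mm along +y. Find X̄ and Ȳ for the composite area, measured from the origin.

X̄ = 23.45 mm, Ȳ = 50.23 mm

Part | A | x̄ᵢ | ȳᵢ | A·x̄ᵢ | A·ȳᵢ
vertical leg | 2240.00 | 7.00 | 80.00 | 15680.00 | 179200.00
horizontal leg | 1400.00 | 49.00 | 10.00 | 68600.00 | 14000.00
gusset | 896.00 | 24.67 | 38.67 | 22101.33 | 34645.33
Σ | 4536.00 |  |  | 106381.33 | 227845.33
X̄ = 106381.33 / 4536.00 = 23.45 mm
Ȳ = 227845.33 / 4536.00 = 50.23 mm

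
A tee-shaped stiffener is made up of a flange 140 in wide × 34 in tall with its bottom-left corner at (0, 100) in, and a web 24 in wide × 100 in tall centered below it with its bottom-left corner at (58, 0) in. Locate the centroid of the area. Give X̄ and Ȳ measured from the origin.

web: A = 24 × 100 = 2400.00, centroid at (70.00, 50.00).
flange: A = 140 × 34 = 4760.00, centroid at (70.00, 117.00).
ΣA = 7160.00 in², ΣAX̄ = 501200.00 in³, ΣAȲ = 676920.00 in³.
X̄ = 501200.00/7160.00 = 70.00 in; Ȳ = 676920.00/7160.00 = 94.54 in.

X̄ = 70.00 in, Ȳ = 94.54 in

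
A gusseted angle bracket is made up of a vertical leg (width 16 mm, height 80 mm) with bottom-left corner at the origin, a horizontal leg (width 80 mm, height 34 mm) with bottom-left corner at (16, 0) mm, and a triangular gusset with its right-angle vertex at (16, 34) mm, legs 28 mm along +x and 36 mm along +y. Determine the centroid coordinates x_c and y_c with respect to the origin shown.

x_c = 38.93 mm, y_c = 26.78 mm

Part | A | x̄ᵢ | ȳᵢ | A·x̄ᵢ | A·ȳᵢ
vertical leg | 1280.00 | 8.00 | 40.00 | 10240.00 | 51200.00
horizontal leg | 2720.00 | 56.00 | 17.00 | 152320.00 | 46240.00
gusset | 504.00 | 25.33 | 46.00 | 12768.00 | 23184.00
Σ | 4504.00 |  |  | 175328.00 | 120624.00
x_c = 175328.00 / 4504.00 = 38.93 mm
y_c = 120624.00 / 4504.00 = 26.78 mm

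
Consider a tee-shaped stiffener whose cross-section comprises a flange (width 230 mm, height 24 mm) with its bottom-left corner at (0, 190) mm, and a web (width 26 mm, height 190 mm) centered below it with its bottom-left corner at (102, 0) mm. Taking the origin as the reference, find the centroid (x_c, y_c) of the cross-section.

web: A = 26 × 190 = 4940.00, centroid at (115.00, 95.00).
flange: A = 230 × 24 = 5520.00, centroid at (115.00, 202.00).
ΣA = 10460.00 mm², ΣAx_c = 1202900.00 mm³, ΣAy_c = 1584340.00 mm³.
x_c = 1202900.00/10460.00 = 115.00 mm; y_c = 1584340.00/10460.00 = 151.47 mm.

x_c = 115.00 mm, y_c = 151.47 mm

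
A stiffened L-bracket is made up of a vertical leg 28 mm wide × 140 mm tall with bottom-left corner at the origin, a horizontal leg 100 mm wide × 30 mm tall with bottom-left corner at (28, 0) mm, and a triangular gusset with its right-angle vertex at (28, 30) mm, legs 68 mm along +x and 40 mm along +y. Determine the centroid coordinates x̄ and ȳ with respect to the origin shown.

Part | A | x̄ᵢ | ȳᵢ | A·x̄ᵢ | A·ȳᵢ
vertical leg | 3920.00 | 14.00 | 70.00 | 54880.00 | 274400.00
horizontal leg | 3000.00 | 78.00 | 15.00 | 234000.00 | 45000.00
gusset | 1360.00 | 50.67 | 43.33 | 68906.67 | 58933.33
Σ | 8280.00 |  |  | 357786.67 | 378333.33
x̄ = 357786.67 / 8280.00 = 43.21 mm
ȳ = 378333.33 / 8280.00 = 45.69 mm

x̄ = 43.21 mm, ȳ = 45.69 mm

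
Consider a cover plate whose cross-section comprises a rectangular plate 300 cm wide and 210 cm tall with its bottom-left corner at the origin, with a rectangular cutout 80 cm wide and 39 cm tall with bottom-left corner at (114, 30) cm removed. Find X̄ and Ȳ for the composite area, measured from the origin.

X̄ = 149.79 cm, Ȳ = 107.89 cm

plate: A = 300 × 210 = 63000.00, centroid at (150.00, 105.00).
hole: A = −(80 × 39) = -3120.00, centroid at (154.00, 49.50).
ΣA = 59880.00 cm²
ΣAX̄ = (63000.00)(150.00) + (-3120.00)(154.00) = 8969520.00 cm³
ΣAȲ = (63000.00)(105.00) + (-3120.00)(49.50) = 6460560.00 cm³
X̄ = 8969520.00 / 59880.00 = 149.79 cm
Ȳ = 6460560.00 / 59880.00 = 107.89 cm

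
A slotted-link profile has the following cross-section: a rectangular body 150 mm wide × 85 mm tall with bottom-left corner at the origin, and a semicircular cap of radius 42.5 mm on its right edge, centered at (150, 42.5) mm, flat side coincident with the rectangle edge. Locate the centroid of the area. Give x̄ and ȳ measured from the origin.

x̄ = 91.94 mm, ȳ = 42.50 mm

rectangular body: A = 150 × 85 = 12750.00, centroid at (75.00, 42.50).
semicircular end: A = ½π·42.5² = 2837.25, centroid at (168.04, 42.50).
ΣA = 15587.25 mm², ΣAx̄ = 1433014.71 mm³, ΣAȳ = 662458.16 mm³.
x̄ = 1433014.71/15587.25 = 91.94 mm; ȳ = 662458.16/15587.25 = 42.50 mm.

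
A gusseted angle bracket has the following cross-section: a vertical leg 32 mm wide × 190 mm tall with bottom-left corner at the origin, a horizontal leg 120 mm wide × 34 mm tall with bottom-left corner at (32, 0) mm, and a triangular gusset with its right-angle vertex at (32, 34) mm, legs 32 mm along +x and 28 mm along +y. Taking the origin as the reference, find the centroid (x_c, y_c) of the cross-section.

vertical leg: A = 32 × 190 = 6080.00, centroid at (16.00, 95.00).
horizontal leg: A = 120 × 34 = 4080.00, centroid at (92.00, 17.00).
gusset: A = ½·32·28 = 448.00, centroid at (42.67, 43.33).
ΣA = 10608.00 mm², ΣAx_c = 491754.67 mm³, ΣAy_c = 666373.33 mm³.
x_c = 491754.67/10608.00 = 46.36 mm; y_c = 666373.33/10608.00 = 62.82 mm.

x_c = 46.36 mm, y_c = 62.82 mm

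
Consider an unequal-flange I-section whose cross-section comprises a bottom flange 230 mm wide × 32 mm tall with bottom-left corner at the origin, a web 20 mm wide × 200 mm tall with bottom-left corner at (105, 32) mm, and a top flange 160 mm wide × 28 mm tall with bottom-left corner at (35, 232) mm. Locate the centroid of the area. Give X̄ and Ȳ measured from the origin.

bottom flange: A = 230 × 32 = 7360.00, centroid at (115.00, 16.00).
web: A = 20 × 200 = 4000.00, centroid at (115.00, 132.00).
top flange: A = 160 × 28 = 4480.00, centroid at (115.00, 246.00).
ΣA = 15840.00 mm², ΣAX̄ = 1821600.00 mm³, ΣAȲ = 1747840.00 mm³.
X̄ = 1821600.00/15840.00 = 115.00 mm; Ȳ = 1747840.00/15840.00 = 110.34 mm.

X̄ = 115.00 mm, Ȳ = 110.34 mm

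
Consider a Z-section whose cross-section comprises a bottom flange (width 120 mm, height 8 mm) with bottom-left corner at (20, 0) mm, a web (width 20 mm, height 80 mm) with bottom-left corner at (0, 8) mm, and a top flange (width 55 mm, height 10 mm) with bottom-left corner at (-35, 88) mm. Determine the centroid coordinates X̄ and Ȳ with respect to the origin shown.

bottom flange: A = 120 × 8 = 960.00, centroid at (80.00, 4.00).
web: A = 20 × 80 = 1600.00, centroid at (10.00, 48.00).
top flange: A = 55 × 10 = 550.00, centroid at (-7.50, 93.00).
ΣA = 3110.00 mm²
ΣAX̄ = (960.00)(80.00) + (1600.00)(10.00) + (550.00)(-7.50) = 88675.00 mm³
ΣAȲ = (960.00)(4.00) + (1600.00)(48.00) + (550.00)(93.00) = 131790.00 mm³
X̄ = 88675.00 / 3110.00 = 28.51 mm
Ȳ = 131790.00 / 3110.00 = 42.38 mm

X̄ = 28.51 mm, Ȳ = 42.38 mm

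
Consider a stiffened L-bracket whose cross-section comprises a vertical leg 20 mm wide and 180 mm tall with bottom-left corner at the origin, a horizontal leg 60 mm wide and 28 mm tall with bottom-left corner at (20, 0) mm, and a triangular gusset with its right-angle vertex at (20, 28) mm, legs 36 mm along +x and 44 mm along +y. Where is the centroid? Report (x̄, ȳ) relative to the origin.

vertical leg: A = 20 × 180 = 3600.00, centroid at (10.00, 90.00).
horizontal leg: A = 60 × 28 = 1680.00, centroid at (50.00, 14.00).
gusset: A = ½·36·44 = 792.00, centroid at (32.00, 42.67).
ΣA = 6072.00 mm², ΣAx̄ = 145344.00 mm³, ΣAȳ = 381312.00 mm³.
x̄ = 145344.00/6072.00 = 23.94 mm; ȳ = 381312.00/6072.00 = 62.80 mm.

x̄ = 23.94 mm, ȳ = 62.80 mm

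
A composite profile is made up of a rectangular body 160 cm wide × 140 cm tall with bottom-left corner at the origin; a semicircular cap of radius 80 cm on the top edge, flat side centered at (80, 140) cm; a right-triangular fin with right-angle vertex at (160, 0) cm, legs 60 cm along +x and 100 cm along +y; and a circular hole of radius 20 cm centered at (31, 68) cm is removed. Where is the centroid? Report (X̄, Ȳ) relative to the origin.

rectangular body: A = 160 × 140 = 22400.00, centroid at (80.00, 70.00).
semicircular top: A = ½π·80² = 10053.10, centroid at (80.00, 173.95).
triangular fin: A = ½·60·100 = 3000.00, centroid at (180.00, 33.33).
hole: A = −π·20² = -1256.64, centroid at (31.00, 68.00).
ΣA = 34196.46 cm²
ΣAX̄ = (22400.00)(80.00) + (10053.10)(80.00) + (3000.00)(180.00) + (-1256.64)(31.00) = 3097291.97 cm³
ΣAȲ = (22400.00)(70.00) + (10053.10)(173.95) + (3000.00)(33.33) + (-1256.64)(68.00) = 3331315.52 cm³
X̄ = 3097291.97 / 34196.46 = 90.57 cm
Ȳ = 3331315.52 / 34196.46 = 97.42 cm

X̄ = 90.57 cm, Ȳ = 97.42 cm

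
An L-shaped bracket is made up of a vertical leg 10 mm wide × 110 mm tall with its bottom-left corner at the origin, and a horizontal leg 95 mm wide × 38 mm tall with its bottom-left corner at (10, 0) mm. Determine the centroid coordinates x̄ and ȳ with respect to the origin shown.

vertical leg: A = 10 × 110 = 1100.00, centroid at (5.00, 55.00).
horizontal leg: A = 95 × 38 = 3610.00, centroid at (57.50, 19.00).
ΣA = 4710.00 mm²
ΣAx̄ = (1100.00)(5.00) + (3610.00)(57.50) = 213075.00 mm³
ΣAȳ = (1100.00)(55.00) + (3610.00)(19.00) = 129090.00 mm³
x̄ = 213075.00 / 4710.00 = 45.24 mm
ȳ = 129090.00 / 4710.00 = 27.41 mm

x̄ = 45.24 mm, ȳ = 27.41 mm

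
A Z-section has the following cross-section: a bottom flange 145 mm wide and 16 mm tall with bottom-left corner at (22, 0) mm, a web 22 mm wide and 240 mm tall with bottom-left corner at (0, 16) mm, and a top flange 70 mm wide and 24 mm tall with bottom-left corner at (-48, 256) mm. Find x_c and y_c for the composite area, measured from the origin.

x_c = 27.53 mm, y_c = 127.90 mm

bottom flange: A = 145 × 16 = 2320.00, centroid at (94.50, 8.00).
web: A = 22 × 240 = 5280.00, centroid at (11.00, 136.00).
top flange: A = 70 × 24 = 1680.00, centroid at (-13.00, 268.00).
ΣA = 9280.00 mm²
ΣAx_c = (2320.00)(94.50) + (5280.00)(11.00) + (1680.00)(-13.00) = 255480.00 mm³
ΣAy_c = (2320.00)(8.00) + (5280.00)(136.00) + (1680.00)(268.00) = 1186880.00 mm³
x_c = 255480.00 / 9280.00 = 27.53 mm
y_c = 1186880.00 / 9280.00 = 127.90 mm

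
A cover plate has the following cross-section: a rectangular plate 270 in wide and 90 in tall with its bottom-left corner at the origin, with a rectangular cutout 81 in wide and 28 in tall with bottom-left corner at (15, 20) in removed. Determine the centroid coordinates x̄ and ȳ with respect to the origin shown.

plate: A = 270 × 90 = 24300.00, centroid at (135.00, 45.00).
hole: A = −(81 × 28) = -2268.00, centroid at (55.50, 34.00).
ΣA = 22032.00 in², ΣAx̄ = 3154626.00 in³, ΣAȳ = 1016388.00 in³.
x̄ = 3154626.00/22032.00 = 143.18 in; ȳ = 1016388.00/22032.00 = 46.13 in.

x̄ = 143.18 in, ȳ = 46.13 in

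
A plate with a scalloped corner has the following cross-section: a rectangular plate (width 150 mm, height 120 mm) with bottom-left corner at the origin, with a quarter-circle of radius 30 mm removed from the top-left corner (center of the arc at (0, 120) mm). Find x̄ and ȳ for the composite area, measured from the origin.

x̄ = 77.55 mm, ȳ = 58.07 mm

plate: A = 150 × 120 = 18000.00, centroid at (75.00, 60.00).
removed quarter-circle: A = −¼π·30² = -706.86, centroid at (12.73, 107.27).
ΣA = 17293.14 mm²
ΣAx̄ = (18000.00)(75.00) + (-706.86)(12.73) = 1341000.00 mm³
ΣAȳ = (18000.00)(60.00) + (-706.86)(107.27) = 1004177.00 mm³
x̄ = 1341000.00 / 17293.14 = 77.55 mm
ȳ = 1004177.00 / 17293.14 = 58.07 mm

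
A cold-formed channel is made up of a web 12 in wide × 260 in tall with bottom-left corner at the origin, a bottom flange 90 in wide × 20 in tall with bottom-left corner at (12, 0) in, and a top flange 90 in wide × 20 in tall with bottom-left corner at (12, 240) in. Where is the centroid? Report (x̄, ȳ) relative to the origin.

Part | A | x̄ᵢ | ȳᵢ | A·x̄ᵢ | A·ȳᵢ
web | 3120.00 | 6.00 | 130.00 | 18720.00 | 405600.00
bottom flange | 1800.00 | 57.00 | 10.00 | 102600.00 | 18000.00
top flange | 1800.00 | 57.00 | 250.00 | 102600.00 | 450000.00
Σ | 6720.00 |  |  | 223920.00 | 873600.00
x̄ = 223920.00 / 6720.00 = 33.32 in
ȳ = 873600.00 / 6720.00 = 130.00 in

x̄ = 33.32 in, ȳ = 130.00 in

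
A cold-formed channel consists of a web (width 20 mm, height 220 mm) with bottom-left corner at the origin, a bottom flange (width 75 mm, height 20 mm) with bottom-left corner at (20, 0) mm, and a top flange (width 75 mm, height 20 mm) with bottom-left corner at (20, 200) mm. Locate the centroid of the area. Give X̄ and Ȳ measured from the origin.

Part | A | x̄ᵢ | ȳᵢ | A·x̄ᵢ | A·ȳᵢ
web | 4400.00 | 10.00 | 110.00 | 44000.00 | 484000.00
bottom flange | 1500.00 | 57.50 | 10.00 | 86250.00 | 15000.00
top flange | 1500.00 | 57.50 | 210.00 | 86250.00 | 315000.00
Σ | 7400.00 |  |  | 216500.00 | 814000.00
X̄ = 216500.00 / 7400.00 = 29.26 mm
Ȳ = 814000.00 / 7400.00 = 110.00 mm

X̄ = 29.26 mm, Ȳ = 110.00 mm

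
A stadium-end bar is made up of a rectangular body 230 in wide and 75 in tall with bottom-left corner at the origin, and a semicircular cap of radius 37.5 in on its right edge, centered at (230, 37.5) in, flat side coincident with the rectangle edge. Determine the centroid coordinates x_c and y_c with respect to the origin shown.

rectangular body: A = 230 × 75 = 17250.00, centroid at (115.00, 37.50).
semicircular end: A = ½π·37.5² = 2208.93, centroid at (245.92, 37.50).
ΣA = 19458.93 in²
ΣAx_c = (17250.00)(115.00) + (2208.93)(245.92) = 2526960.69 in³
ΣAy_c = (17250.00)(37.50) + (2208.93)(37.50) = 729709.96 in³
x_c = 2526960.69 / 19458.93 = 129.86 in
y_c = 729709.96 / 19458.93 = 37.50 in

x_c = 129.86 in, y_c = 37.50 in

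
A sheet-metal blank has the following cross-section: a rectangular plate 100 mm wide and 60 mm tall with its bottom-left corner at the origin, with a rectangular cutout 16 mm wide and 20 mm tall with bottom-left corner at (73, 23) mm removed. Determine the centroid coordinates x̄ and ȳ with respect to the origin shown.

plate: A = 100 × 60 = 6000.00, centroid at (50.00, 30.00).
hole: A = −(16 × 20) = -320.00, centroid at (81.00, 33.00).
ΣA = 5680.00 mm², ΣAx̄ = 274080.00 mm³, ΣAȳ = 169440.00 mm³.
x̄ = 274080.00/5680.00 = 48.25 mm; ȳ = 169440.00/5680.00 = 29.83 mm.

x̄ = 48.25 mm, ȳ = 29.83 mm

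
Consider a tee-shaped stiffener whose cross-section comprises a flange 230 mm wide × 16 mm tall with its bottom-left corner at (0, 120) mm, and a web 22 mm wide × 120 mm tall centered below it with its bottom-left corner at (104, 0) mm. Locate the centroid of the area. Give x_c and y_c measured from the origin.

x_c = 115.00 mm, y_c = 99.59 mm

web: A = 22 × 120 = 2640.00, centroid at (115.00, 60.00).
flange: A = 230 × 16 = 3680.00, centroid at (115.00, 128.00).
ΣA = 6320.00 mm², ΣAx_c = 726800.00 mm³, ΣAy_c = 629440.00 mm³.
x_c = 726800.00/6320.00 = 115.00 mm; y_c = 629440.00/6320.00 = 99.59 mm.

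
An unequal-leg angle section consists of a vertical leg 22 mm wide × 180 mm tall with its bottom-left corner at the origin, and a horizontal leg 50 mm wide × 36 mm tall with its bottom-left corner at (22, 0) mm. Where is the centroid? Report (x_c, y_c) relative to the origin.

Part | A | x̄ᵢ | ȳᵢ | A·x̄ᵢ | A·ȳᵢ
vertical leg | 3960.00 | 11.00 | 90.00 | 43560.00 | 356400.00
horizontal leg | 1800.00 | 47.00 | 18.00 | 84600.00 | 32400.00
Σ | 5760.00 |  |  | 128160.00 | 388800.00
x_c = 128160.00 / 5760.00 = 22.25 mm
y_c = 388800.00 / 5760.00 = 67.50 mm

x_c = 22.25 mm, y_c = 67.50 mm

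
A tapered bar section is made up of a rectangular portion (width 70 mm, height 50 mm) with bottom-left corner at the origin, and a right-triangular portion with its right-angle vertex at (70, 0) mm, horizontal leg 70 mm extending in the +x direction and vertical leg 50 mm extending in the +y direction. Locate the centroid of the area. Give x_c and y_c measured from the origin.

x_c = 54.44 mm, y_c = 22.22 mm

rectangular portion: A = 70 × 50 = 3500.00, centroid at (35.00, 25.00).
triangular portion: A = ½·70·50 = 1750.00, centroid at (93.33, 16.67).
ΣA = 5250.00 mm²
ΣAx_c = (3500.00)(35.00) + (1750.00)(93.33) = 285833.33 mm³
ΣAy_c = (3500.00)(25.00) + (1750.00)(16.67) = 116666.67 mm³
x_c = 285833.33 / 5250.00 = 54.44 mm
y_c = 116666.67 / 5250.00 = 22.22 mm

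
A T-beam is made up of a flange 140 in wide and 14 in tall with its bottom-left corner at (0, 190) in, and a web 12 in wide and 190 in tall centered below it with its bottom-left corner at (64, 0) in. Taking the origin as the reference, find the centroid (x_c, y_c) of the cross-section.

x_c = 70.00 in, y_c = 142.15 in

web: A = 12 × 190 = 2280.00, centroid at (70.00, 95.00).
flange: A = 140 × 14 = 1960.00, centroid at (70.00, 197.00).
ΣA = 4240.00 in², ΣAx_c = 296800.00 in³, ΣAy_c = 602720.00 in³.
x_c = 296800.00/4240.00 = 70.00 in; y_c = 602720.00/4240.00 = 142.15 in.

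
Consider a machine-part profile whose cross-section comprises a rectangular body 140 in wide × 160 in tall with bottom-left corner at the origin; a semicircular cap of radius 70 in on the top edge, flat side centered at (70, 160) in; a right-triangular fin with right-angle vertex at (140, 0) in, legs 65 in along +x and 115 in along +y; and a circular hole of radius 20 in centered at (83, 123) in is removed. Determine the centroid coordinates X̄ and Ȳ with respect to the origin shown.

rectangular body: A = 140 × 160 = 22400.00, centroid at (70.00, 80.00).
semicircular top: A = ½π·70² = 7696.90, centroid at (70.00, 189.71).
triangular fin: A = ½·65·115 = 3737.50, centroid at (161.67, 38.33).
hole: A = −π·20² = -1256.64, centroid at (83.00, 123.00).
ΣA = 32577.76 in²
ΣAX̄ = (22400.00)(70.00) + (7696.90)(70.00) + (3737.50)(161.67) + (-1256.64)(83.00) = 2606711.43 in³
ΣAȲ = (22400.00)(80.00) + (7696.90)(189.71) + (3737.50)(38.33) + (-1256.64)(123.00) = 3240875.46 in³
X̄ = 2606711.43 / 32577.76 = 80.02 in
Ȳ = 3240875.46 / 32577.76 = 99.48 in

X̄ = 80.02 in, Ȳ = 99.48 in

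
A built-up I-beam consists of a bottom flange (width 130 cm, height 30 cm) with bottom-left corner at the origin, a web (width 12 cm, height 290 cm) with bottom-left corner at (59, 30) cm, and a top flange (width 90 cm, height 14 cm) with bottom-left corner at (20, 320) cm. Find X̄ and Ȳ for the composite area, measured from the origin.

X̄ = 65.00 cm, Ȳ = 124.94 cm

bottom flange: A = 130 × 30 = 3900.00, centroid at (65.00, 15.00).
web: A = 12 × 290 = 3480.00, centroid at (65.00, 175.00).
top flange: A = 90 × 14 = 1260.00, centroid at (65.00, 327.00).
ΣA = 8640.00 cm²
ΣAX̄ = (3900.00)(65.00) + (3480.00)(65.00) + (1260.00)(65.00) = 561600.00 cm³
ΣAȲ = (3900.00)(15.00) + (3480.00)(175.00) + (1260.00)(327.00) = 1079520.00 cm³
X̄ = 561600.00 / 8640.00 = 65.00 cm
Ȳ = 1079520.00 / 8640.00 = 124.94 cm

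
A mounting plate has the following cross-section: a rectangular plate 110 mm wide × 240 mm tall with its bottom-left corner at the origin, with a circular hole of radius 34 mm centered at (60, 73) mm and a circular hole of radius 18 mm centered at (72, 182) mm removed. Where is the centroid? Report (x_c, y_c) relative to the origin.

Part | A | x̄ᵢ | ȳᵢ | A·x̄ᵢ | A·ȳᵢ
plate | 26400.00 | 55.00 | 120.00 | 1452000.00 | 3168000.00
hole 1 | -3631.68 | 60.00 | 73.00 | -217900.87 | -265112.72
hole 2 | -1017.88 | 72.00 | 182.00 | -73287.07 | -185253.44
Σ | 21750.44 |  |  | 1160812.06 | 2717633.84
x_c = 1160812.06 / 21750.44 = 53.37 mm
y_c = 2717633.84 / 21750.44 = 124.95 mm

x_c = 53.37 mm, y_c = 124.95 mm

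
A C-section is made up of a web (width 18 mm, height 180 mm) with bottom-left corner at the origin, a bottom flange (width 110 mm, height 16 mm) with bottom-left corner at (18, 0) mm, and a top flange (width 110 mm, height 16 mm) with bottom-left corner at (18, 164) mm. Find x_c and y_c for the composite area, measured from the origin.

x_c = 42.33 mm, y_c = 90.00 mm

Part | A | x̄ᵢ | ȳᵢ | A·x̄ᵢ | A·ȳᵢ
web | 3240.00 | 9.00 | 90.00 | 29160.00 | 291600.00
bottom flange | 1760.00 | 73.00 | 8.00 | 128480.00 | 14080.00
top flange | 1760.00 | 73.00 | 172.00 | 128480.00 | 302720.00
Σ | 6760.00 |  |  | 286120.00 | 608400.00
x_c = 286120.00 / 6760.00 = 42.33 mm
y_c = 608400.00 / 6760.00 = 90.00 mm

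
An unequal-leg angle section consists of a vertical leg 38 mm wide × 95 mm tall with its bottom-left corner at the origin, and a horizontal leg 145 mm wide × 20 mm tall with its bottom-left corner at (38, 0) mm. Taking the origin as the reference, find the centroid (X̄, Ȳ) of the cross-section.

vertical leg: A = 38 × 95 = 3610.00, centroid at (19.00, 47.50).
horizontal leg: A = 145 × 20 = 2900.00, centroid at (110.50, 10.00).
ΣA = 6510.00 mm²
ΣAX̄ = (3610.00)(19.00) + (2900.00)(110.50) = 389040.00 mm³
ΣAȲ = (3610.00)(47.50) + (2900.00)(10.00) = 200475.00 mm³
X̄ = 389040.00 / 6510.00 = 59.76 mm
Ȳ = 200475.00 / 6510.00 = 30.79 mm

X̄ = 59.76 mm, Ȳ = 30.79 mm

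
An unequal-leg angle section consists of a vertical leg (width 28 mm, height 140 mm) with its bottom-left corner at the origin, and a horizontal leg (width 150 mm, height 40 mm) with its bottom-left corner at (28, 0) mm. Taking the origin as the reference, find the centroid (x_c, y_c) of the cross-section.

vertical leg: A = 28 × 140 = 3920.00, centroid at (14.00, 70.00).
horizontal leg: A = 150 × 40 = 6000.00, centroid at (103.00, 20.00).
ΣA = 9920.00 mm², ΣAx_c = 672880.00 mm³, ΣAy_c = 394400.00 mm³.
x_c = 672880.00/9920.00 = 67.83 mm; y_c = 394400.00/9920.00 = 39.76 mm.

x_c = 67.83 mm, y_c = 39.76 mm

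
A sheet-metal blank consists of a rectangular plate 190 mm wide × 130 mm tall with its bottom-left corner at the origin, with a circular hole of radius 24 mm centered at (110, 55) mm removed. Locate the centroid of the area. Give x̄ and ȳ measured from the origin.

x̄ = 93.81 mm, ȳ = 65.79 mm

plate: A = 190 × 130 = 24700.00, centroid at (95.00, 65.00).
hole: A = −π·24² = -1809.56, centroid at (110.00, 55.00).
ΣA = 22890.44 mm², ΣAx̄ = 2147448.69 mm³, ΣAȳ = 1505974.34 mm³.
x̄ = 2147448.69/22890.44 = 93.81 mm; ȳ = 1505974.34/22890.44 = 65.79 mm.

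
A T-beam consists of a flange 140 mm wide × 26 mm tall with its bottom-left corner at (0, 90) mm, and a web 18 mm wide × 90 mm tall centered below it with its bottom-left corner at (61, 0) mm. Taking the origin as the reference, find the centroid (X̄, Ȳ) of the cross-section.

X̄ = 70.00 mm, Ȳ = 85.14 mm

web: A = 18 × 90 = 1620.00, centroid at (70.00, 45.00).
flange: A = 140 × 26 = 3640.00, centroid at (70.00, 103.00).
ΣA = 5260.00 mm²
ΣAX̄ = (1620.00)(70.00) + (3640.00)(70.00) = 368200.00 mm³
ΣAȲ = (1620.00)(45.00) + (3640.00)(103.00) = 447820.00 mm³
X̄ = 368200.00 / 5260.00 = 70.00 mm
Ȳ = 447820.00 / 5260.00 = 85.14 mm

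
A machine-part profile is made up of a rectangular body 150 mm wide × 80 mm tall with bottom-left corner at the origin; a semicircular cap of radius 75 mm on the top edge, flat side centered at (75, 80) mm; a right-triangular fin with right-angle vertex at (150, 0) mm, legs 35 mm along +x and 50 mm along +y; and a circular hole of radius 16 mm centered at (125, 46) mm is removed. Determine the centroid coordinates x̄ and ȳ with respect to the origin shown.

x̄ = 76.70 mm, ȳ = 69.15 mm

rectangular body: A = 150 × 80 = 12000.00, centroid at (75.00, 40.00).
semicircular top: A = ½π·75² = 8835.73, centroid at (75.00, 111.83).
triangular fin: A = ½·35·50 = 875.00, centroid at (161.67, 16.67).
hole: A = −π·16² = -804.25, centroid at (125.00, 46.00).
ΣA = 20906.48 mm²
ΣAx̄ = (12000.00)(75.00) + (8835.73)(75.00) + (875.00)(161.67) + (-804.25)(125.00) = 1603607.07 mm³
ΣAȳ = (12000.00)(40.00) + (8835.73)(111.83) + (875.00)(16.67) + (-804.25)(46.00) = 1445696.29 mm³
x̄ = 1603607.07 / 20906.48 = 76.70 mm
ȳ = 1445696.29 / 20906.48 = 69.15 mm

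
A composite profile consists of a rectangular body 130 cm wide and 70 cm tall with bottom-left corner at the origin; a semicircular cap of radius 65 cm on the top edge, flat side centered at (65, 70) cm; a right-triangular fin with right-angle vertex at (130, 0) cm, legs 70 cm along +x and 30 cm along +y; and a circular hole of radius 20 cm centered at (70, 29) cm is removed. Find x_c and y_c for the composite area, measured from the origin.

Part | A | x̄ᵢ | ȳᵢ | A·x̄ᵢ | A·ȳᵢ
rectangular body | 9100.00 | 65.00 | 35.00 | 591500.00 | 318500.00
semicircular top | 6636.61 | 65.00 | 97.59 | 431379.94 | 647646.35
triangular fin | 1050.00 | 153.33 | 10.00 | 161000.00 | 10500.00
hole | -1256.64 | 70.00 | 29.00 | -87964.59 | -36442.47
Σ | 15529.98 |  |  | 1095915.35 | 940203.87
x_c = 1095915.35 / 15529.98 = 70.57 cm
y_c = 940203.87 / 15529.98 = 60.54 cm

x_c = 70.57 cm, y_c = 60.54 cm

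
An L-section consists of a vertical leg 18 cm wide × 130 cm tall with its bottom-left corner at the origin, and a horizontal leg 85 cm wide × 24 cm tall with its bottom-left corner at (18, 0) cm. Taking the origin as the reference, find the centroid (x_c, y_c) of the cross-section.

vertical leg: A = 18 × 130 = 2340.00, centroid at (9.00, 65.00).
horizontal leg: A = 85 × 24 = 2040.00, centroid at (60.50, 12.00).
ΣA = 4380.00 cm²
ΣAx_c = (2340.00)(9.00) + (2040.00)(60.50) = 144480.00 cm³
ΣAy_c = (2340.00)(65.00) + (2040.00)(12.00) = 176580.00 cm³
x_c = 144480.00 / 4380.00 = 32.99 cm
y_c = 176580.00 / 4380.00 = 40.32 cm

x_c = 32.99 cm, y_c = 40.32 cm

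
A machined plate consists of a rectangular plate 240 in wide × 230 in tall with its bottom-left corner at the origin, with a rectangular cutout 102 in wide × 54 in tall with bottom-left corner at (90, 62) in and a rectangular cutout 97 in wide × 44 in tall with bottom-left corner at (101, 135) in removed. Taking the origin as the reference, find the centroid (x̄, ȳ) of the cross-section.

plate: A = 240 × 230 = 55200.00, centroid at (120.00, 115.00).
hole 1: A = −(102 × 54) = -5508.00, centroid at (141.00, 89.00).
hole 2: A = −(97 × 44) = -4268.00, centroid at (149.50, 157.00).
ΣA = 45424.00 in²
ΣAx̄ = (55200.00)(120.00) + (-5508.00)(141.00) + (-4268.00)(149.50) = 5209306.00 in³
ΣAȳ = (55200.00)(115.00) + (-5508.00)(89.00) + (-4268.00)(157.00) = 5187712.00 in³
x̄ = 5209306.00 / 45424.00 = 114.68 in
ȳ = 5187712.00 / 45424.00 = 114.21 in

x̄ = 114.68 in, ȳ = 114.21 in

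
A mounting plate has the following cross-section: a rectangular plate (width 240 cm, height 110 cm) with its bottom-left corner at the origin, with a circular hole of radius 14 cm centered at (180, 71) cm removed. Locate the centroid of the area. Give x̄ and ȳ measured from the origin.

plate: A = 240 × 110 = 26400.00, centroid at (120.00, 55.00).
hole: A = −π·14² = -615.75, centroid at (180.00, 71.00).
ΣA = 25784.25 cm²
ΣAx̄ = (26400.00)(120.00) + (-615.75)(180.00) = 3057164.61 cm³
ΣAȳ = (26400.00)(55.00) + (-615.75)(71.00) = 1408281.60 cm³
x̄ = 3057164.61 / 25784.25 = 118.57 cm
ȳ = 1408281.60 / 25784.25 = 54.62 cm

x̄ = 118.57 cm, ȳ = 54.62 cm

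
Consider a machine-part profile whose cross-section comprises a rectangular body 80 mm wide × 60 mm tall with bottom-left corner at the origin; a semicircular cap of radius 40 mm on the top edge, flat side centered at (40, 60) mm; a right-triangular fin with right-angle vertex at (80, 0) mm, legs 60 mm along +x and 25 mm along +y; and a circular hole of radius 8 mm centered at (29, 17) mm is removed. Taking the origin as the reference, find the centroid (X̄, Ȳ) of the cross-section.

X̄ = 46.00 mm, Ȳ = 43.28 mm

rectangular body: A = 80 × 60 = 4800.00, centroid at (40.00, 30.00).
semicircular top: A = ½π·40² = 2513.27, centroid at (40.00, 76.98).
triangular fin: A = ½·60·25 = 750.00, centroid at (100.00, 8.33).
hole: A = −π·8² = -201.06, centroid at (29.00, 17.00).
ΣA = 7862.21 mm²
ΣAX̄ = (4800.00)(40.00) + (2513.27)(40.00) + (750.00)(100.00) + (-201.06)(29.00) = 361700.17 mm³
ΣAȲ = (4800.00)(30.00) + (2513.27)(76.98) + (750.00)(8.33) + (-201.06)(17.00) = 340295.06 mm³
X̄ = 361700.17 / 7862.21 = 46.00 mm
Ȳ = 340295.06 / 7862.21 = 43.28 mm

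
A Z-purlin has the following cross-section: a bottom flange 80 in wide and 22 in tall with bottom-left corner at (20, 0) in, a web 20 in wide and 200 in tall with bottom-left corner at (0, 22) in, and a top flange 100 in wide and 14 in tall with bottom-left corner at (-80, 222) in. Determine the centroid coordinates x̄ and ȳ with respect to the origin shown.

bottom flange: A = 80 × 22 = 1760.00, centroid at (60.00, 11.00).
web: A = 20 × 200 = 4000.00, centroid at (10.00, 122.00).
top flange: A = 100 × 14 = 1400.00, centroid at (-30.00, 229.00).
ΣA = 7160.00 in², ΣAx̄ = 103600.00 in³, ΣAȳ = 827960.00 in³.
x̄ = 103600.00/7160.00 = 14.47 in; ȳ = 827960.00/7160.00 = 115.64 in.

x̄ = 14.47 in, ȳ = 115.64 in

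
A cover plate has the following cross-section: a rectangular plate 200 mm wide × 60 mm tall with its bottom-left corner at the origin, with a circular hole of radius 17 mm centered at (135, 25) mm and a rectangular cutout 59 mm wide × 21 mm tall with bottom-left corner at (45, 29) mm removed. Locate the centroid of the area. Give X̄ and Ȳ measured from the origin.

X̄ = 99.98 mm, Ȳ = 29.27 mm

plate: A = 200 × 60 = 12000.00, centroid at (100.00, 30.00).
hole 1: A = −π·17² = -907.92, centroid at (135.00, 25.00).
hole 2: A = −(59 × 21) = -1239.00, centroid at (74.50, 39.50).
ΣA = 9853.08 mm², ΣAX̄ = 985125.26 mm³, ΣAȲ = 288361.49 mm³.
X̄ = 985125.26/9853.08 = 99.98 mm; Ȳ = 288361.49/9853.08 = 29.27 mm.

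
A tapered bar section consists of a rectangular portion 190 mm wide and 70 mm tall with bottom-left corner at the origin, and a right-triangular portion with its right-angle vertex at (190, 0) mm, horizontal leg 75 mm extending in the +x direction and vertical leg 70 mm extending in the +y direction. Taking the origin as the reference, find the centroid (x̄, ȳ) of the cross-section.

rectangular portion: A = 190 × 70 = 13300.00, centroid at (95.00, 35.00).
triangular portion: A = ½·75·70 = 2625.00, centroid at (215.00, 23.33).
ΣA = 15925.00 mm², ΣAx̄ = 1827875.00 mm³, ΣAȳ = 526750.00 mm³.
x̄ = 1827875.00/15925.00 = 114.78 mm; ȳ = 526750.00/15925.00 = 33.08 mm.

x̄ = 114.78 mm, ȳ = 33.08 mm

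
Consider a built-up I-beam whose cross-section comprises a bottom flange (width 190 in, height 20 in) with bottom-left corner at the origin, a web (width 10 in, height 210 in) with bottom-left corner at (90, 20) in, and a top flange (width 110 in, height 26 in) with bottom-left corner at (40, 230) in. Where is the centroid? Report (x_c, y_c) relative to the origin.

x_c = 95.00 in, y_c = 113.64 in

bottom flange: A = 190 × 20 = 3800.00, centroid at (95.00, 10.00).
web: A = 10 × 210 = 2100.00, centroid at (95.00, 125.00).
top flange: A = 110 × 26 = 2860.00, centroid at (95.00, 243.00).
ΣA = 8760.00 in²
ΣAx_c = (3800.00)(95.00) + (2100.00)(95.00) + (2860.00)(95.00) = 832200.00 in³
ΣAy_c = (3800.00)(10.00) + (2100.00)(125.00) + (2860.00)(243.00) = 995480.00 in³
x_c = 832200.00 / 8760.00 = 95.00 in
y_c = 995480.00 / 8760.00 = 113.64 in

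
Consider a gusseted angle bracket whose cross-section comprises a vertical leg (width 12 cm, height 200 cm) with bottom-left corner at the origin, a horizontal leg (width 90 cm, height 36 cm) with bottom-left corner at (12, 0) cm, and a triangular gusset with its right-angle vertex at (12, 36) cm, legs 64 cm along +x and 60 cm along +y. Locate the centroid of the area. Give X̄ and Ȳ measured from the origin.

vertical leg: A = 12 × 200 = 2400.00, centroid at (6.00, 100.00).
horizontal leg: A = 90 × 36 = 3240.00, centroid at (57.00, 18.00).
gusset: A = ½·64·60 = 1920.00, centroid at (33.33, 56.00).
ΣA = 7560.00 cm²
ΣAX̄ = (2400.00)(6.00) + (3240.00)(57.00) + (1920.00)(33.33) = 263080.00 cm³
ΣAȲ = (2400.00)(100.00) + (3240.00)(18.00) + (1920.00)(56.00) = 405840.00 cm³
X̄ = 263080.00 / 7560.00 = 34.80 cm
Ȳ = 405840.00 / 7560.00 = 53.68 cm

X̄ = 34.80 cm, Ȳ = 53.68 cm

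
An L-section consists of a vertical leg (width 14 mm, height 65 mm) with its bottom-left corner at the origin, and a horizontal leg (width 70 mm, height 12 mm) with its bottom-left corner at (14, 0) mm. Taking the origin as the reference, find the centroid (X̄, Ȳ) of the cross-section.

X̄ = 27.16 mm, Ȳ = 19.78 mm

Part | A | x̄ᵢ | ȳᵢ | A·x̄ᵢ | A·ȳᵢ
vertical leg | 910.00 | 7.00 | 32.50 | 6370.00 | 29575.00
horizontal leg | 840.00 | 49.00 | 6.00 | 41160.00 | 5040.00
Σ | 1750.00 |  |  | 47530.00 | 34615.00
X̄ = 47530.00 / 1750.00 = 27.16 mm
Ȳ = 34615.00 / 1750.00 = 19.78 mm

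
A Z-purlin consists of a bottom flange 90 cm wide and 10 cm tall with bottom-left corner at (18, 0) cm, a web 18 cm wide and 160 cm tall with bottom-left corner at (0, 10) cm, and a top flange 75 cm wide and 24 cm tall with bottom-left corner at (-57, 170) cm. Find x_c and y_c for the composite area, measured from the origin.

x_c = 8.52 cm, y_c = 105.97 cm

Part | A | x̄ᵢ | ȳᵢ | A·x̄ᵢ | A·ȳᵢ
bottom flange | 900.00 | 63.00 | 5.00 | 56700.00 | 4500.00
web | 2880.00 | 9.00 | 90.00 | 25920.00 | 259200.00
top flange | 1800.00 | -19.50 | 182.00 | -35100.00 | 327600.00
Σ | 5580.00 |  |  | 47520.00 | 591300.00
x_c = 47520.00 / 5580.00 = 8.52 cm
y_c = 591300.00 / 5580.00 = 105.97 cm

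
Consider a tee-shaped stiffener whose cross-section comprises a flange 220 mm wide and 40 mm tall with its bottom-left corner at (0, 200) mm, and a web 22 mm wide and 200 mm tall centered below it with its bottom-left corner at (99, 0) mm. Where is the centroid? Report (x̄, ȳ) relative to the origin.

x̄ = 110.00 mm, ȳ = 180.00 mm

web: A = 22 × 200 = 4400.00, centroid at (110.00, 100.00).
flange: A = 220 × 40 = 8800.00, centroid at (110.00, 220.00).
ΣA = 13200.00 mm², ΣAx̄ = 1452000.00 mm³, ΣAȳ = 2376000.00 mm³.
x̄ = 1452000.00/13200.00 = 110.00 mm; ȳ = 2376000.00/13200.00 = 180.00 mm.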